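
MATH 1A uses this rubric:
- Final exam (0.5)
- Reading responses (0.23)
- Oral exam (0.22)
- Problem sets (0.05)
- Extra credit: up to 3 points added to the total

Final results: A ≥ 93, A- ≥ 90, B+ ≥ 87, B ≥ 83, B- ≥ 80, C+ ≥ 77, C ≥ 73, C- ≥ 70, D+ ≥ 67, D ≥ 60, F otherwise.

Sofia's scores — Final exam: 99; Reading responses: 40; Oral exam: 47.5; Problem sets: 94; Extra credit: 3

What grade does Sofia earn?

Weighted total:
  Final exam 99 × 0.5 = 49.5
  Reading responses 40 × 0.23 = 9.2
  Oral exam 47.5 × 0.22 = 10.45
  Problem sets 94 × 0.05 = 4.7
Sum = 73.85
Extra credit: 73.85 + 3 = 76.85
76.85 is ≥ 73 and < 77 → C

C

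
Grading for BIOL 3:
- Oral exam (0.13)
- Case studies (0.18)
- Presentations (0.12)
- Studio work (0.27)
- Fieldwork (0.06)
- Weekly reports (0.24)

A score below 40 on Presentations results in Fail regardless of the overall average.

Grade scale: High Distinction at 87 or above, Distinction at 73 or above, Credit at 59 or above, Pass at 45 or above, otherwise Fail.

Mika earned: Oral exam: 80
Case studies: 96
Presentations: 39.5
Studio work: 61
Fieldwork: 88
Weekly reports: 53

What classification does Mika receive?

Presentations score 39.5 < 40: minimum not met.
Weighted total:
  Oral exam 80 × 0.13 = 10.4
  Case studies 96 × 0.18 = 17.28
  Presentations 39.5 × 0.12 = 4.74
  Studio work 61 × 0.27 = 16.47
  Fieldwork 88 × 0.06 = 5.28
  Weekly reports 53 × 0.24 = 12.72
Sum = 66.89
Because the Presentations minimum was not met, the result is Fail.

Fail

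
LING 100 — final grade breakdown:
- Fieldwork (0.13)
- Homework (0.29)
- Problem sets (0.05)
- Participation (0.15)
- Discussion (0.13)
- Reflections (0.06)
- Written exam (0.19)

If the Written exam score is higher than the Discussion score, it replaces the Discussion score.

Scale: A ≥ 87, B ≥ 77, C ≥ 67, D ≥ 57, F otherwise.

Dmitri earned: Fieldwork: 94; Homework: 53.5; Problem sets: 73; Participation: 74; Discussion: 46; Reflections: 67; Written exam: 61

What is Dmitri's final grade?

Written exam (61) > Discussion (46), so Discussion counts as 61.
Weighted total:
  Fieldwork 94 × 0.13 = 12.22
  Homework 53.5 × 0.29 = 15.515
  Problem sets 73 × 0.05 = 3.65
  Participation 74 × 0.15 = 11.1
  Discussion 61 × 0.13 = 7.93
  Reflections 67 × 0.06 = 4.02
  Written exam 61 × 0.19 = 11.59
Sum = 66.025
66.025 is ≥ 57 and < 67 → D

D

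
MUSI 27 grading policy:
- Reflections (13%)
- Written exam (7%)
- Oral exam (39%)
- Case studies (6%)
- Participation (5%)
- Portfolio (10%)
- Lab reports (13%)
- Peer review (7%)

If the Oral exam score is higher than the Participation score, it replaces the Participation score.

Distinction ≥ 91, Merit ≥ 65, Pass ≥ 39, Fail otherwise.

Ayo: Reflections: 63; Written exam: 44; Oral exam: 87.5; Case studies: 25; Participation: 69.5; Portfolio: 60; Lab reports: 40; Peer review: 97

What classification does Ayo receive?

Oral exam (87.5) > Participation (69.5), so Participation counts as 87.5.
Weighted total:
  Reflections 63 × 0.13 = 8.19
  Written exam 44 × 0.07 = 3.08
  Oral exam 87.5 × 0.39 = 34.125
  Case studies 25 × 0.06 = 1.5
  Participation 87.5 × 0.05 = 4.375
  Portfolio 60 × 0.1 = 6
  Lab reports 40 × 0.13 = 5.2
  Peer review 97 × 0.07 = 6.79
Sum = 69.26
69.26 is ≥ 65 and < 91 → Merit

Merit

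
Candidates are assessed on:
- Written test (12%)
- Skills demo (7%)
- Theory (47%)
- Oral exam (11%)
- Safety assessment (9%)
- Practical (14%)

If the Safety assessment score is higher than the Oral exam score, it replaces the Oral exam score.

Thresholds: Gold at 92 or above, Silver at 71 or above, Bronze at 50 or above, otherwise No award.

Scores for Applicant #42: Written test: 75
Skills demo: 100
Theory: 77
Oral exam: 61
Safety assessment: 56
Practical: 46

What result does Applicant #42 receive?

Bronze

Safety assessment (56) ≤ Oral exam (61), so Oral exam stays at 61.
Weighted total:
  Written test 75 × 0.12 = 9
  Skills demo 100 × 0.07 = 7
  Theory 77 × 0.47 = 36.19
  Oral exam 61 × 0.11 = 6.71
  Safety assessment 56 × 0.09 = 5.04
  Practical 46 × 0.14 = 6.44
Sum = 70.38
70.38 is ≥ 50 and < 71 → Bronze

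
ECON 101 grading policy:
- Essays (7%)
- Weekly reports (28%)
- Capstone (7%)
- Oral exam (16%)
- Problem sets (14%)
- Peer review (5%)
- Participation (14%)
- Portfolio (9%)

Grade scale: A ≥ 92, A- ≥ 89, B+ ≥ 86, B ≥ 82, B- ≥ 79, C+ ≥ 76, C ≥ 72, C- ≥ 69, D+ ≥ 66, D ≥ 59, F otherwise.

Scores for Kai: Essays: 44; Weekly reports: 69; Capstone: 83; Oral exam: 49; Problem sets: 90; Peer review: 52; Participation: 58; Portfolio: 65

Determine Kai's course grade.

Weighted total:
  Essays 44 × 0.07 = 3.08
  Weekly reports 69 × 0.28 = 19.32
  Capstone 83 × 0.07 = 5.81
  Oral exam 49 × 0.16 = 7.84
  Problem sets 90 × 0.14 = 12.6
  Peer review 52 × 0.05 = 2.6
  Participation 58 × 0.14 = 8.12
  Portfolio 65 × 0.09 = 5.85
Sum = 65.22
65.22 is ≥ 59 and < 66 → D

D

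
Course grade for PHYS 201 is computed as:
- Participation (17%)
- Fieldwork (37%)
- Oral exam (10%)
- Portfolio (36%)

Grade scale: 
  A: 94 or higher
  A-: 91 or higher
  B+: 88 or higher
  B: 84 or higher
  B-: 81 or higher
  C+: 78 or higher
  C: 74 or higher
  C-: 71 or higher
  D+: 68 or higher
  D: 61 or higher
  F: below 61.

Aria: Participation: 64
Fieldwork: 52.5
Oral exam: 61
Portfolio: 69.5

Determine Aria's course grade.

D

Weighted total:
  Participation 64 × 0.17 = 10.88
  Fieldwork 52.5 × 0.37 = 19.425
  Oral exam 61 × 0.1 = 6.1
  Portfolio 69.5 × 0.36 = 25.02
Sum = 61.425
61.425 is ≥ 61 and < 68 → D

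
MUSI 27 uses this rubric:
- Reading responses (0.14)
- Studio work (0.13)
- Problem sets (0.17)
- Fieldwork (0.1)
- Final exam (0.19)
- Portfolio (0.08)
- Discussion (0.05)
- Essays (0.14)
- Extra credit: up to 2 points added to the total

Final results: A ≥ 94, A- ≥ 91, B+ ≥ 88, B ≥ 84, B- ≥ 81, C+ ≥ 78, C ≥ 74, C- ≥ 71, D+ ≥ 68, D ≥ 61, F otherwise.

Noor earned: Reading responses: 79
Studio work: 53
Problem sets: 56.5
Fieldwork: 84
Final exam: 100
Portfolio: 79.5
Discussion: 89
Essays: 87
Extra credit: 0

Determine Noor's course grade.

C

Weighted total:
  Reading responses 79 × 0.14 = 11.06
  Studio work 53 × 0.13 = 6.89
  Problem sets 56.5 × 0.17 = 9.605
  Fieldwork 84 × 0.1 = 8.4
  Final exam 100 × 0.19 = 19
  Portfolio 79.5 × 0.08 = 6.36
  Discussion 89 × 0.05 = 4.45
  Essays 87 × 0.14 = 12.18
Sum = 77.945
Extra credit: 77.945 + 0 = 77.945
77.945 is ≥ 74 and < 78 → C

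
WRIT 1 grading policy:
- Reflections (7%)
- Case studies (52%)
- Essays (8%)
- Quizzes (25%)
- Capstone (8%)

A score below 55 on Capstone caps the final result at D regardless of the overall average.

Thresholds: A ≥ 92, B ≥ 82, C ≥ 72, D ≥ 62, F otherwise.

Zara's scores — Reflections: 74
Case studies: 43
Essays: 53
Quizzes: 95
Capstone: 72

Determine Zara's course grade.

Capstone score 72 ≥ 55: minimum met.
Weighted total:
  Reflections 74 × 0.07 = 5.18
  Case studies 43 × 0.52 = 22.36
  Essays 53 × 0.08 = 4.24
  Quizzes 95 × 0.25 = 23.75
  Capstone 72 × 0.08 = 5.76
Sum = 61.29
61.29 < 62 → F

F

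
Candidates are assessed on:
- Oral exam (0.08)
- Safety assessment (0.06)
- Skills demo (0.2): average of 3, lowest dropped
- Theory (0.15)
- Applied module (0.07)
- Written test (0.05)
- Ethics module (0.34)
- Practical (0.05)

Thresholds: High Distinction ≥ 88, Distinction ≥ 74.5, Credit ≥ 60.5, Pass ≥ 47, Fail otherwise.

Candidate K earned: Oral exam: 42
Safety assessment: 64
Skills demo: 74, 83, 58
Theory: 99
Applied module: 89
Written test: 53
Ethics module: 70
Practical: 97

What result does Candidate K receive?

Distinction

Skills demo: drop 58 → average of remaining 2 = 157/2 = 78.5
Weighted total:
  Oral exam 42 × 0.08 = 3.36
  Safety assessment 64 × 0.06 = 3.84
  Skills demo 78.5 × 0.2 = 15.7
  Theory 99 × 0.15 = 14.85
  Applied module 89 × 0.07 = 6.23
  Written test 53 × 0.05 = 2.65
  Ethics module 70 × 0.34 = 23.8
  Practical 97 × 0.05 = 4.85
Sum = 75.28
75.28 is ≥ 74.5 and < 88 → Distinction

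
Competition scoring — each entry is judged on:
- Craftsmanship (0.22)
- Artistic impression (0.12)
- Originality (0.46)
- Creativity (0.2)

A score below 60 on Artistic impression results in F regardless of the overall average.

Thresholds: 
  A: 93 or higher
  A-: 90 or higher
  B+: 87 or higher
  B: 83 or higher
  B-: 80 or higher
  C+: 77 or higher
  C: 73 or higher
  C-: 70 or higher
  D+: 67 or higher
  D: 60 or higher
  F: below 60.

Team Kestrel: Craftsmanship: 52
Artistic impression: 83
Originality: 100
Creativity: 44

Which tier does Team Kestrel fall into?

Artistic impression score 83 ≥ 60: minimum met.
Weighted total:
  Craftsmanship 52 × 0.22 = 11.44
  Artistic impression 83 × 0.12 = 9.96
  Originality 100 × 0.46 = 46
  Creativity 44 × 0.2 = 8.8
Sum = 76.2
76.2 is ≥ 73 and < 77 → C

C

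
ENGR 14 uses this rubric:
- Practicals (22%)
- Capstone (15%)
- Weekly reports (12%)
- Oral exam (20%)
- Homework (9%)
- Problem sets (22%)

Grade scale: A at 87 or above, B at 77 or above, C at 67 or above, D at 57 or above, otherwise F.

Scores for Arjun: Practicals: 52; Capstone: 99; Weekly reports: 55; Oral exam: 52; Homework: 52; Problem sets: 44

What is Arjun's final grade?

D

Weighted total:
  Practicals 52 × 0.22 = 11.44
  Capstone 99 × 0.15 = 14.85
  Weekly reports 55 × 0.12 = 6.6
  Oral exam 52 × 0.2 = 10.4
  Homework 52 × 0.09 = 4.68
  Problem sets 44 × 0.22 = 9.68
Sum = 57.65
57.65 is ≥ 57 and < 67 → D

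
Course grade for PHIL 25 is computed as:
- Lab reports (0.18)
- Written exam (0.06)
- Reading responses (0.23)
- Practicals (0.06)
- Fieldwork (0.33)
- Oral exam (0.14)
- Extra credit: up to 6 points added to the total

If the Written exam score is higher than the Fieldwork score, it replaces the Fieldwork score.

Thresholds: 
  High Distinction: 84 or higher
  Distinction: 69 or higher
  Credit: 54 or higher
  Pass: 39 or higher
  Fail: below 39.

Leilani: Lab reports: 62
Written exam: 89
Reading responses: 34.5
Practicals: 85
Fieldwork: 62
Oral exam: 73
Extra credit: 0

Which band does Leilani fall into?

Distinction

Written exam (89) > Fieldwork (62), so Fieldwork counts as 89.
Weighted total:
  Lab reports 62 × 0.18 = 11.16
  Written exam 89 × 0.06 = 5.34
  Reading responses 34.5 × 0.23 = 7.935
  Practicals 85 × 0.06 = 5.1
  Fieldwork 89 × 0.33 = 29.37
  Oral exam 73 × 0.14 = 10.22
Sum = 69.125
Extra credit: 69.125 + 0 = 69.125
69.125 is ≥ 69 and < 84 → Distinction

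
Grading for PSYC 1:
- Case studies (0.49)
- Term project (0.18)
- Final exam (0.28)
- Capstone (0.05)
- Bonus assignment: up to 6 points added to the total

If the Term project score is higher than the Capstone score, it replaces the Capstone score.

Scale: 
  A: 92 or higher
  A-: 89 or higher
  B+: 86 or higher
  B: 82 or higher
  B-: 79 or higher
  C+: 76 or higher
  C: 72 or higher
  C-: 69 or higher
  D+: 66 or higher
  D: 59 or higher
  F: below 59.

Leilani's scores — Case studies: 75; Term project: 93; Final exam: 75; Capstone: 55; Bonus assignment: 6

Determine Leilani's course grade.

Term project (93) > Capstone (55), so Capstone counts as 93.
Weighted total:
  Case studies 75 × 0.49 = 36.75
  Term project 93 × 0.18 = 16.74
  Final exam 75 × 0.28 = 21
  Capstone 93 × 0.05 = 4.65
Sum = 79.14
Bonus assignment: 79.14 + 6 = 85.14
85.14 is ≥ 82 and < 86 → B

B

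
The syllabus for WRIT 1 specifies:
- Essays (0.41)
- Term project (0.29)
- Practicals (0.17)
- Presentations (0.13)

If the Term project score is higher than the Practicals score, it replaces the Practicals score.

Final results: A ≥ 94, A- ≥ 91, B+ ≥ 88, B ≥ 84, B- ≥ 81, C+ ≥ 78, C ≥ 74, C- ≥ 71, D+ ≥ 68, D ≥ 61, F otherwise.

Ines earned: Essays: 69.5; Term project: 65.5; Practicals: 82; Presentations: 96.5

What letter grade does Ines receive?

Term project (65.5) ≤ Practicals (82), so Practicals stays at 82.
Weighted total:
  Essays 69.5 × 0.41 = 28.495
  Term project 65.5 × 0.29 = 18.995
  Practicals 82 × 0.17 = 13.94
  Presentations 96.5 × 0.13 = 12.545
Sum = 73.975
73.975 is ≥ 71 and < 74 → C-

C-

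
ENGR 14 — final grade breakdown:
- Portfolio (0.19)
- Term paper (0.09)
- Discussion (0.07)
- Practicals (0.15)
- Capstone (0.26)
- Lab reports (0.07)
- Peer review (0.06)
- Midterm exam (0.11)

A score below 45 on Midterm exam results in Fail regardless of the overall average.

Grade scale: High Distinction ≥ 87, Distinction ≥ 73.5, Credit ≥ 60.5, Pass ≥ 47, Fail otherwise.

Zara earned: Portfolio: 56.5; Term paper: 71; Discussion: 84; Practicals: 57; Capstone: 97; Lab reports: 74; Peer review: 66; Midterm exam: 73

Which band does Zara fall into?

Distinction

Midterm exam score 73 ≥ 45: minimum met.
Weighted total:
  Portfolio 56.5 × 0.19 = 10.735
  Term paper 71 × 0.09 = 6.39
  Discussion 84 × 0.07 = 5.88
  Practicals 57 × 0.15 = 8.55
  Capstone 97 × 0.26 = 25.22
  Lab reports 74 × 0.07 = 5.18
  Peer review 66 × 0.06 = 3.96
  Midterm exam 73 × 0.11 = 8.03
Sum = 73.945
73.945 is ≥ 73.5 and < 87 → Distinction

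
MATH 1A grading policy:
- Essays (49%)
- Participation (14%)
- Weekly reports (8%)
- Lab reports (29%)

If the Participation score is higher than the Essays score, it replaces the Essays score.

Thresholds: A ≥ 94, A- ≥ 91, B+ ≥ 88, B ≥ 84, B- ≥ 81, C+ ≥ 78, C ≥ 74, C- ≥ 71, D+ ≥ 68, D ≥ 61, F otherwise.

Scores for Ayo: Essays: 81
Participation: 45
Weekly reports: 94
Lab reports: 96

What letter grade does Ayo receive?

Participation (45) ≤ Essays (81), so Essays stays at 81.
Weighted total:
  Essays 81 × 0.49 = 39.69
  Participation 45 × 0.14 = 6.3
  Weekly reports 94 × 0.08 = 7.52
  Lab reports 96 × 0.29 = 27.84
Sum = 81.35
81.35 is ≥ 81 and < 84 → B-

B-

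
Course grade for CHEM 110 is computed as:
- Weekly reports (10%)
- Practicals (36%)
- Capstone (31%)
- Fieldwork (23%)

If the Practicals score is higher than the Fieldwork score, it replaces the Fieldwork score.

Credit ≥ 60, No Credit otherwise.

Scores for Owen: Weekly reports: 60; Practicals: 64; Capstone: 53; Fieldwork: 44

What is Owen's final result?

Practicals (64) > Fieldwork (44), so Fieldwork counts as 64.
Weighted total:
  Weekly reports 60 × 0.1 = 6
  Practicals 64 × 0.36 = 23.04
  Capstone 53 × 0.31 = 16.43
  Fieldwork 64 × 0.23 = 14.72
Sum = 60.19
60.19 ≥ 60 → Credit

Credit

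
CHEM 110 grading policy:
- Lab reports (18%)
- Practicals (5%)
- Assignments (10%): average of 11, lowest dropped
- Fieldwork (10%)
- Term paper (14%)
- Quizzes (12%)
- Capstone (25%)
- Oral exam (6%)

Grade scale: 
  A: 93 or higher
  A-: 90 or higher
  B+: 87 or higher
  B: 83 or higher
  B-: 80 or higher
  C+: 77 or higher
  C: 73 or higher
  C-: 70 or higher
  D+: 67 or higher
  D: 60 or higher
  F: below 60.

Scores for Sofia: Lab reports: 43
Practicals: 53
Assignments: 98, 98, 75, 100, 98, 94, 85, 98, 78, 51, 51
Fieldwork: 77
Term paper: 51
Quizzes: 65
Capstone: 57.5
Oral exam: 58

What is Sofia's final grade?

Assignments: drop 51 → average of remaining 10 = 875/10 = 87.5
Weighted total:
  Lab reports 43 × 0.18 = 7.74
  Practicals 53 × 0.05 = 2.65
  Assignments 87.5 × 0.1 = 8.75
  Fieldwork 77 × 0.1 = 7.7
  Term paper 51 × 0.14 = 7.14
  Quizzes 65 × 0.12 = 7.8
  Capstone 57.5 × 0.25 = 14.375
  Oral exam 58 × 0.06 = 3.48
Sum = 59.635
59.635 < 60 → F

F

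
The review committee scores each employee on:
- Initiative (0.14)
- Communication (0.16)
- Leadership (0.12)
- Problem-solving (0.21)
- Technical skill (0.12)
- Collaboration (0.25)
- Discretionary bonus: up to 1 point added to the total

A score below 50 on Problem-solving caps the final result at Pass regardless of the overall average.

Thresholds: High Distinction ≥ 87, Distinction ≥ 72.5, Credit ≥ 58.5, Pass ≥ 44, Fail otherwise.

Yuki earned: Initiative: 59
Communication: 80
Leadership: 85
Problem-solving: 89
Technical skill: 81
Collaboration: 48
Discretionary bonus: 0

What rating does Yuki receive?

Credit

Problem-solving score 89 ≥ 50: minimum met.
Weighted total:
  Initiative 59 × 0.14 = 8.26
  Communication 80 × 0.16 = 12.8
  Leadership 85 × 0.12 = 10.2
  Problem-solving 89 × 0.21 = 18.69
  Technical skill 81 × 0.12 = 9.72
  Collaboration 48 × 0.25 = 12
Sum = 71.67
Discretionary bonus: 71.67 + 0 = 71.67
71.67 is ≥ 58.5 and < 72.5 → Credit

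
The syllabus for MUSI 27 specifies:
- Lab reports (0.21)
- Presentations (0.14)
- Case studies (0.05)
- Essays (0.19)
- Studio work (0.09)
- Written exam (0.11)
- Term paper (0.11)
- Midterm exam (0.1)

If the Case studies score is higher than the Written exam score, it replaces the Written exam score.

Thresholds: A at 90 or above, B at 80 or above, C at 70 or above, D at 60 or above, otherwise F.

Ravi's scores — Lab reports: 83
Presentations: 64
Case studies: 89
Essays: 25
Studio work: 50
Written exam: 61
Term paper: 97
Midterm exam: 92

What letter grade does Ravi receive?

Case studies (89) > Written exam (61), so Written exam counts as 89.
Weighted total:
  Lab reports 83 × 0.21 = 17.43
  Presentations 64 × 0.14 = 8.96
  Case studies 89 × 0.05 = 4.45
  Essays 25 × 0.19 = 4.75
  Studio work 50 × 0.09 = 4.5
  Written exam 89 × 0.11 = 9.79
  Term paper 97 × 0.11 = 10.67
  Midterm exam 92 × 0.1 = 9.2
Sum = 69.75
69.75 is ≥ 60 and < 70 → D

D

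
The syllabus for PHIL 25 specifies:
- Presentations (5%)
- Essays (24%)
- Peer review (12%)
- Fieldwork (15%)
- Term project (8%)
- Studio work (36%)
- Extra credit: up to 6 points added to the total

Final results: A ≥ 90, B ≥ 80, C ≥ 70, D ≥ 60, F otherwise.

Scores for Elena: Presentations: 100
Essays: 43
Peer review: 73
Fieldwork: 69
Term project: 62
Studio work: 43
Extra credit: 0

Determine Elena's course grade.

Weighted total:
  Presentations 100 × 0.05 = 5
  Essays 43 × 0.24 = 10.32
  Peer review 73 × 0.12 = 8.76
  Fieldwork 69 × 0.15 = 10.35
  Term project 62 × 0.08 = 4.96
  Studio work 43 × 0.36 = 15.48
Sum = 54.87
Extra credit: 54.87 + 0 = 54.87
54.87 < 60 → F

F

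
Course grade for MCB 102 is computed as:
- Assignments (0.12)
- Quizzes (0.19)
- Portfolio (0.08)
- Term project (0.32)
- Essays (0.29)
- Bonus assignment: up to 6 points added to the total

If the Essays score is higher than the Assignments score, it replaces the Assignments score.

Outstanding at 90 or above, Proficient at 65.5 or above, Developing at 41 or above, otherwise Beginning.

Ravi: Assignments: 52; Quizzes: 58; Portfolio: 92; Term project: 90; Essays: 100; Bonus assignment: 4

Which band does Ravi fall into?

Essays (100) > Assignments (52), so Assignments counts as 100.
Weighted total:
  Assignments 100 × 0.12 = 12
  Quizzes 58 × 0.19 = 11.02
  Portfolio 92 × 0.08 = 7.36
  Term project 90 × 0.32 = 28.8
  Essays 100 × 0.29 = 29
Sum = 88.18
Bonus assignment: 88.18 + 4 = 92.18
92.18 ≥ 90 → Outstanding

Outstanding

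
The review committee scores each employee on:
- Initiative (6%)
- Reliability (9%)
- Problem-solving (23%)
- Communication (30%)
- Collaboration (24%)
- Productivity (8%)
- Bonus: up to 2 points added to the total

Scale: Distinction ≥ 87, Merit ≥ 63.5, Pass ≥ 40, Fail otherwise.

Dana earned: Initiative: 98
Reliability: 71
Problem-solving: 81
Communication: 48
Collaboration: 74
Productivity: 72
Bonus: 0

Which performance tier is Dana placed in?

Merit

Weighted total:
  Initiative 98 × 0.06 = 5.88
  Reliability 71 × 0.09 = 6.39
  Problem-solving 81 × 0.23 = 18.63
  Communication 48 × 0.3 = 14.4
  Collaboration 74 × 0.24 = 17.76
  Productivity 72 × 0.08 = 5.76
Sum = 68.82
Bonus: 68.82 + 0 = 68.82
68.82 is ≥ 63.5 and < 87 → Merit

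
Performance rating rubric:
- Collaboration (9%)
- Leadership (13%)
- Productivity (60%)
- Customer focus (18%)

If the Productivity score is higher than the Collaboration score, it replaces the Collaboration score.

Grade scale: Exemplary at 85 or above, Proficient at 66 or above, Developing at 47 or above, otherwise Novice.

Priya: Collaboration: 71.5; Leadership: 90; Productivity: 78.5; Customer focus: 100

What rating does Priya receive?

Productivity (78.5) > Collaboration (71.5), so Collaboration counts as 78.5.
Weighted total:
  Collaboration 78.5 × 0.09 = 7.065
  Leadership 90 × 0.13 = 11.7
  Productivity 78.5 × 0.6 = 47.1
  Customer focus 100 × 0.18 = 18
Sum = 83.865
83.865 is ≥ 66 and < 85 → Proficient

Proficient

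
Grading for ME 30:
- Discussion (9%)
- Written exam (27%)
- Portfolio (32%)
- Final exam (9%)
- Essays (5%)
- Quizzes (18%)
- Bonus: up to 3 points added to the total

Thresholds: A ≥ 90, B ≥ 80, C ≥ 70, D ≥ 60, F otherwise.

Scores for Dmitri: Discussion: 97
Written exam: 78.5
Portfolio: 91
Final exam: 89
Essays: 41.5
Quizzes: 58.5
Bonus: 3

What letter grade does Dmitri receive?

B

Weighted total:
  Discussion 97 × 0.09 = 8.73
  Written exam 78.5 × 0.27 = 21.195
  Portfolio 91 × 0.32 = 29.12
  Final exam 89 × 0.09 = 8.01
  Essays 41.5 × 0.05 = 2.075
  Quizzes 58.5 × 0.18 = 10.53
Sum = 79.66
Bonus: 79.66 + 3 = 82.66
82.66 is ≥ 80 and < 90 → B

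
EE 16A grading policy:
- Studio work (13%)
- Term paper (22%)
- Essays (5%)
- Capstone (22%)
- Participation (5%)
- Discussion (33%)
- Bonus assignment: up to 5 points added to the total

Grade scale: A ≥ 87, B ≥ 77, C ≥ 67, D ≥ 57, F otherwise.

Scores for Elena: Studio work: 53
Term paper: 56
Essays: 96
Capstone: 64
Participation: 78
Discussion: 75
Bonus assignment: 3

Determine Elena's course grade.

C

Weighted total:
  Studio work 53 × 0.13 = 6.89
  Term paper 56 × 0.22 = 12.32
  Essays 96 × 0.05 = 4.8
  Capstone 64 × 0.22 = 14.08
  Participation 78 × 0.05 = 3.9
  Discussion 75 × 0.33 = 24.75
Sum = 66.74
Bonus assignment: 66.74 + 3 = 69.74
69.74 is ≥ 67 and < 77 → C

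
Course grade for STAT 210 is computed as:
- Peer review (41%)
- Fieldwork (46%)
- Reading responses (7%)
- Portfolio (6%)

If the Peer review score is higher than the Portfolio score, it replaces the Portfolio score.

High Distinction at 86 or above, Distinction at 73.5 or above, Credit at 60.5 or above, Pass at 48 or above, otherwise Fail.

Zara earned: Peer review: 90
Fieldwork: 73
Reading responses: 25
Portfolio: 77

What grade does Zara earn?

Peer review (90) > Portfolio (77), so Portfolio counts as 90.
Weighted total:
  Peer review 90 × 0.41 = 36.9
  Fieldwork 73 × 0.46 = 33.58
  Reading responses 25 × 0.07 = 1.75
  Portfolio 90 × 0.06 = 5.4
Sum = 77.63
77.63 is ≥ 73.5 and < 86 → Distinction

Distinction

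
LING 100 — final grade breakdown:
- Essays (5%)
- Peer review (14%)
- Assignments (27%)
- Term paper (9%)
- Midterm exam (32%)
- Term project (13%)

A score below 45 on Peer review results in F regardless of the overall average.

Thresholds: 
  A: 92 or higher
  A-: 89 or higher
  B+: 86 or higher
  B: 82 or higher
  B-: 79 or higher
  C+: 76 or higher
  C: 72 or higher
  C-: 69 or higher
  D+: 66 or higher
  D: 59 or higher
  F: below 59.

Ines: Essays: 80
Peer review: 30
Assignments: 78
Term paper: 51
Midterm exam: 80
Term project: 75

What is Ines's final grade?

F

Peer review score 30 < 45: minimum not met.
Weighted total:
  Essays 80 × 0.05 = 4
  Peer review 30 × 0.14 = 4.2
  Assignments 78 × 0.27 = 21.06
  Term paper 51 × 0.09 = 4.59
  Midterm exam 80 × 0.32 = 25.6
  Term project 75 × 0.13 = 9.75
Sum = 69.2
Because the Peer review minimum was not met, the result is F.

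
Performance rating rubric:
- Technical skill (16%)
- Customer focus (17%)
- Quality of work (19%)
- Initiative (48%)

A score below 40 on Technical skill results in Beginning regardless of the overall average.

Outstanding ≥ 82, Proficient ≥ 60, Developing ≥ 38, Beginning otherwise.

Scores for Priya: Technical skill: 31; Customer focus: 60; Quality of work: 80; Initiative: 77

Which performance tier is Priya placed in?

Beginning

Technical skill score 31 < 40: minimum not met.
Weighted total:
  Technical skill 31 × 0.16 = 4.96
  Customer focus 60 × 0.17 = 10.2
  Quality of work 80 × 0.19 = 15.2
  Initiative 77 × 0.48 = 36.96
Sum = 67.32
Because the Technical skill minimum was not met, the result is Beginning.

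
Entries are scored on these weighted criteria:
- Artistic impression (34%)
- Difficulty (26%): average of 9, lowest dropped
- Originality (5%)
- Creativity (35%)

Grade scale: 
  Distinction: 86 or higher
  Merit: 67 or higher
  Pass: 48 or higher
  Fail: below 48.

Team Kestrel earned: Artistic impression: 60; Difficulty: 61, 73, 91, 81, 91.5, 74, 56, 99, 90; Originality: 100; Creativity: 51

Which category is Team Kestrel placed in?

Pass

Difficulty: drop 56 → average of remaining 8 = 660.5/8 = 82.5625
Weighted total:
  Artistic impression 60 × 0.34 = 20.4
  Difficulty 82.5625 × 0.26 = 21.46625
  Originality 100 × 0.05 = 5
  Creativity 51 × 0.35 = 17.85
Sum = 64.71625
64.71625 is ≥ 48 and < 67 → Pass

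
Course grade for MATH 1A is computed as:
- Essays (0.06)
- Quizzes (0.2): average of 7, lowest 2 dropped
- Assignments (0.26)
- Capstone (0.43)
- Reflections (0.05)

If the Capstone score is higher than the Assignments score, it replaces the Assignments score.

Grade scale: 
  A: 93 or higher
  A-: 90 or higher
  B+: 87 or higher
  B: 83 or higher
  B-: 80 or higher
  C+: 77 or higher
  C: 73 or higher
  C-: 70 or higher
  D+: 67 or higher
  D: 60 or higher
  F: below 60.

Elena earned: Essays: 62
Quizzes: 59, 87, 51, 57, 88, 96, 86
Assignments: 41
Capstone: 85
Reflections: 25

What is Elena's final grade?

Quizzes: drop 51, 57 → average of remaining 5 = 416/5 = 83.2
Capstone (85) > Assignments (41), so Assignments counts as 85.
Weighted total:
  Essays 62 × 0.06 = 3.72
  Quizzes 83.2 × 0.2 = 16.64
  Assignments 85 × 0.26 = 22.1
  Capstone 85 × 0.43 = 36.55
  Reflections 25 × 0.05 = 1.25
Sum = 80.26
80.26 is ≥ 80 and < 83 → B-

B-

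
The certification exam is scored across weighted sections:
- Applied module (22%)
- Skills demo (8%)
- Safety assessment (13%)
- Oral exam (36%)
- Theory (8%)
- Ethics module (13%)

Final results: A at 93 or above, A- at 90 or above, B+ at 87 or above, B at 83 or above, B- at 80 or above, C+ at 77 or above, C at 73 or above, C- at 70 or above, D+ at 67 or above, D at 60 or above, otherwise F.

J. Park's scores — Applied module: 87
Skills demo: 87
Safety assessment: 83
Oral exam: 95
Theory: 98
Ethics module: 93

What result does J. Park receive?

A-

Weighted total:
  Applied module 87 × 0.22 = 19.14
  Skills demo 87 × 0.08 = 6.96
  Safety assessment 83 × 0.13 = 10.79
  Oral exam 95 × 0.36 = 34.2
  Theory 98 × 0.08 = 7.84
  Ethics module 93 × 0.13 = 12.09
Sum = 91.02
91.02 is ≥ 90 and < 93 → A-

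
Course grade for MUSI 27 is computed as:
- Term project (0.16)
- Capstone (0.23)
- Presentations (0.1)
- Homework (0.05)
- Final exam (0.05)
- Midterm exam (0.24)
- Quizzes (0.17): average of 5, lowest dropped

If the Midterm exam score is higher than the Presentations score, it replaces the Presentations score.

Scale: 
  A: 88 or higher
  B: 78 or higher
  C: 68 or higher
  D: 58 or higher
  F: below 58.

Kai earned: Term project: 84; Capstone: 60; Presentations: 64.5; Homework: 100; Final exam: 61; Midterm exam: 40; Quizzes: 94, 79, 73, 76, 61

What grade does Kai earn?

Quizzes: drop 61 → average of remaining 4 = 322/4 = 80.5
Midterm exam (40) ≤ Presentations (64.5), so Presentations stays at 64.5.
Weighted total:
  Term project 84 × 0.16 = 13.44
  Capstone 60 × 0.23 = 13.8
  Presentations 64.5 × 0.1 = 6.45
  Homework 100 × 0.05 = 5
  Final exam 61 × 0.05 = 3.05
  Midterm exam 40 × 0.24 = 9.6
  Quizzes 80.5 × 0.17 = 13.685
Sum = 65.025
65.025 is ≥ 58 and < 68 → D

D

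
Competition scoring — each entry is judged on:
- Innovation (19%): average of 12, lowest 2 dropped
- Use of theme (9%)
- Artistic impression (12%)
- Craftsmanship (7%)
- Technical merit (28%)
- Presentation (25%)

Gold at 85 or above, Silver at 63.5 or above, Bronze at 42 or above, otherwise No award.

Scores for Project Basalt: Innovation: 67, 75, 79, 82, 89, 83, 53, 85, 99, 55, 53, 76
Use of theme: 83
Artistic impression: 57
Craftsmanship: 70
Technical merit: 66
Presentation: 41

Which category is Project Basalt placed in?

Innovation: drop 53, 53 → average of remaining 10 = 790/10 = 79
Weighted total:
  Innovation 79 × 0.19 = 15.01
  Use of theme 83 × 0.09 = 7.47
  Artistic impression 57 × 0.12 = 6.84
  Craftsmanship 70 × 0.07 = 4.9
  Technical merit 66 × 0.28 = 18.48
  Presentation 41 × 0.25 = 10.25
Sum = 62.95
62.95 is ≥ 42 and < 63.5 → Bronze

Bronze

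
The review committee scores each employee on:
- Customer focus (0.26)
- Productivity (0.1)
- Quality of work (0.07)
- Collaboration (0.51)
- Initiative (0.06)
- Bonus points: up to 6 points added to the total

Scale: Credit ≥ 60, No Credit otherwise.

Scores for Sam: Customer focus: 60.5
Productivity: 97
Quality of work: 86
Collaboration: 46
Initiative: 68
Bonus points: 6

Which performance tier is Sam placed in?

Credit

Weighted total:
  Customer focus 60.5 × 0.26 = 15.73
  Productivity 97 × 0.1 = 9.7
  Quality of work 86 × 0.07 = 6.02
  Collaboration 46 × 0.51 = 23.46
  Initiative 68 × 0.06 = 4.08
Sum = 58.99
Bonus points: 58.99 + 6 = 64.99
64.99 ≥ 60 → Credit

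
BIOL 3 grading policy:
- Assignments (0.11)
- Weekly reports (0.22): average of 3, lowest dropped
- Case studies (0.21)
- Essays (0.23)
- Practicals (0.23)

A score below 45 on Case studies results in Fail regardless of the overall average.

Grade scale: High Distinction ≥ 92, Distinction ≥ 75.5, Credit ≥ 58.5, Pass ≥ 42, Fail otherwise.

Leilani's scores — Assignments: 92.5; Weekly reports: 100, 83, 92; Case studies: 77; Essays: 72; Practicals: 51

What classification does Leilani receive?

Weekly reports: drop 83 → average of remaining 2 = 192/2 = 96
Case studies score 77 ≥ 45: minimum met.
Weighted total:
  Assignments 92.5 × 0.11 = 10.175
  Weekly reports 96 × 0.22 = 21.12
  Case studies 77 × 0.21 = 16.17
  Essays 72 × 0.23 = 16.56
  Practicals 51 × 0.23 = 11.73
Sum = 75.755
75.755 is ≥ 75.5 and < 92 → Distinction

Distinction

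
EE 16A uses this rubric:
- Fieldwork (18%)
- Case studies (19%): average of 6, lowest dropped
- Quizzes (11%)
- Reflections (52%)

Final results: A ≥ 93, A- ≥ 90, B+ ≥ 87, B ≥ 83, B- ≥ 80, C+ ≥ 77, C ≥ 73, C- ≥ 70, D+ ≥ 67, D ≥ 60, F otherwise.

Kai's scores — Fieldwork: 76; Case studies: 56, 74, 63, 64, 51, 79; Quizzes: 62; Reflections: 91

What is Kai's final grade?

B-

Case studies: drop 51 → average of remaining 5 = 336/5 = 67.2
Weighted total:
  Fieldwork 76 × 0.18 = 13.68
  Case studies 67.2 × 0.19 = 12.768
  Quizzes 62 × 0.11 = 6.82
  Reflections 91 × 0.52 = 47.32
Sum = 80.588
80.588 is ≥ 80 and < 83 → B-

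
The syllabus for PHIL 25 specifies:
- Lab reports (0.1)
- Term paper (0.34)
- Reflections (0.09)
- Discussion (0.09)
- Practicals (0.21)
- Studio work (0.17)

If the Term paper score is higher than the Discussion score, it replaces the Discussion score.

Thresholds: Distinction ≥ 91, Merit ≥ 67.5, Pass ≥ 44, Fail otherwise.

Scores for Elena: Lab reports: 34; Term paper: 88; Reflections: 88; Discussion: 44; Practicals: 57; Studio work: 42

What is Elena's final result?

Term paper (88) > Discussion (44), so Discussion counts as 88.
Weighted total:
  Lab reports 34 × 0.1 = 3.4
  Term paper 88 × 0.34 = 29.92
  Reflections 88 × 0.09 = 7.92
  Discussion 88 × 0.09 = 7.92
  Practicals 57 × 0.21 = 11.97
  Studio work 42 × 0.17 = 7.14
Sum = 68.27
68.27 is ≥ 67.5 and < 91 → Merit

Merit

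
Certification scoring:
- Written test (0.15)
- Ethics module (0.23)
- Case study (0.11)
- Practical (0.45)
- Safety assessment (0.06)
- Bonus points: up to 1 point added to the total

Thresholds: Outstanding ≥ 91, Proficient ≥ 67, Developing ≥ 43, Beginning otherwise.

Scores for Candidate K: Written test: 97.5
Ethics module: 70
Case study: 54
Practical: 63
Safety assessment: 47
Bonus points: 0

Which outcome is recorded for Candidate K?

Weighted total:
  Written test 97.5 × 0.15 = 14.625
  Ethics module 70 × 0.23 = 16.1
  Case study 54 × 0.11 = 5.94
  Practical 63 × 0.45 = 28.35
  Safety assessment 47 × 0.06 = 2.82
Sum = 67.835
Bonus points: 67.835 + 0 = 67.835
67.835 is ≥ 67 and < 91 → Proficient

Proficient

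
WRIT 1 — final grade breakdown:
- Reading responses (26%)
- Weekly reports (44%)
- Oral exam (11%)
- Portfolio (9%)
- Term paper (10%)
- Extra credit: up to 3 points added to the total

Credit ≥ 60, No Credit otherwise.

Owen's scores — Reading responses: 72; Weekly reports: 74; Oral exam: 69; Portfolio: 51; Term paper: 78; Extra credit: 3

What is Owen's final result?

Credit

Weighted total:
  Reading responses 72 × 0.26 = 18.72
  Weekly reports 74 × 0.44 = 32.56
  Oral exam 69 × 0.11 = 7.59
  Portfolio 51 × 0.09 = 4.59
  Term paper 78 × 0.1 = 7.8
Sum = 71.26
Extra credit: 71.26 + 3 = 74.26
74.26 ≥ 60 → Credit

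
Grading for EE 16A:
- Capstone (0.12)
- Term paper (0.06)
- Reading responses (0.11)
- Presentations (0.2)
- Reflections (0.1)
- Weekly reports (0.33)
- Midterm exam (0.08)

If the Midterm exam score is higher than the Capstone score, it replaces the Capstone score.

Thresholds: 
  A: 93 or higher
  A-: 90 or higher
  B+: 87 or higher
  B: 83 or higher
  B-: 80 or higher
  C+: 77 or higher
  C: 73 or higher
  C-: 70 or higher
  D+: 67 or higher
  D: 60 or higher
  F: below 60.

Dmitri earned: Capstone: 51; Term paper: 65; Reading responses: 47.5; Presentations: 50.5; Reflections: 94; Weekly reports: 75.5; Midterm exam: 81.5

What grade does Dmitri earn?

Midterm exam (81.5) > Capstone (51), so Capstone counts as 81.5.
Weighted total:
  Capstone 81.5 × 0.12 = 9.78
  Term paper 65 × 0.06 = 3.9
  Reading responses 47.5 × 0.11 = 5.225
  Presentations 50.5 × 0.2 = 10.1
  Reflections 94 × 0.1 = 9.4
  Weekly reports 75.5 × 0.33 = 24.915
  Midterm exam 81.5 × 0.08 = 6.52
Sum = 69.84
69.84 is ≥ 67 and < 70 → D+

D+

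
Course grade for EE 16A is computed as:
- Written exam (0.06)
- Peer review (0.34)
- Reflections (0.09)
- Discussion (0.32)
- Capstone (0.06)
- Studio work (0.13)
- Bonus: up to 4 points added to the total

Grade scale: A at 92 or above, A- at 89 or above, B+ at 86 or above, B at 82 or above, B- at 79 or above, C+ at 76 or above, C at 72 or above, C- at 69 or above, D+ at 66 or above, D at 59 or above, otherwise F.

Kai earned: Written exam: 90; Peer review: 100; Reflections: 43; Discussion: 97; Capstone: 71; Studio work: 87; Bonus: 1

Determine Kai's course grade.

A-

Weighted total:
  Written exam 90 × 0.06 = 5.4
  Peer review 100 × 0.34 = 34
  Reflections 43 × 0.09 = 3.87
  Discussion 97 × 0.32 = 31.04
  Capstone 71 × 0.06 = 4.26
  Studio work 87 × 0.13 = 11.31
Sum = 89.88
Bonus: 89.88 + 1 = 90.88
90.88 is ≥ 89 and < 92 → A-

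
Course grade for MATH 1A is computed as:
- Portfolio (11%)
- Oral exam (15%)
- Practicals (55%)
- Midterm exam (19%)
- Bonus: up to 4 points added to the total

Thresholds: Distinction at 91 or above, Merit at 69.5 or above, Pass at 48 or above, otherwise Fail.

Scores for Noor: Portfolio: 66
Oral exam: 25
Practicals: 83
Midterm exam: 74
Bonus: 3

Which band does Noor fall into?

Merit

Weighted total:
  Portfolio 66 × 0.11 = 7.26
  Oral exam 25 × 0.15 = 3.75
  Practicals 83 × 0.55 = 45.65
  Midterm exam 74 × 0.19 = 14.06
Sum = 70.72
Bonus: 70.72 + 3 = 73.72
73.72 is ≥ 69.5 and < 91 → Merit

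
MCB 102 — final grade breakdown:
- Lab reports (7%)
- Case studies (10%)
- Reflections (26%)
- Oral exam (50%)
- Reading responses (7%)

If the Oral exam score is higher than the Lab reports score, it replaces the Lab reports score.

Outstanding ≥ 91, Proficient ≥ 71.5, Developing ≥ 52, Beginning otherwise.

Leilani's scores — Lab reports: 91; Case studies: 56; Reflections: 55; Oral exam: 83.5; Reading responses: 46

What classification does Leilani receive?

Oral exam (83.5) ≤ Lab reports (91), so Lab reports stays at 91.
Weighted total:
  Lab reports 91 × 0.07 = 6.37
  Case studies 56 × 0.1 = 5.6
  Reflections 55 × 0.26 = 14.3
  Oral exam 83.5 × 0.5 = 41.75
  Reading responses 46 × 0.07 = 3.22
Sum = 71.24
71.24 is ≥ 52 and < 71.5 → Developing

Developing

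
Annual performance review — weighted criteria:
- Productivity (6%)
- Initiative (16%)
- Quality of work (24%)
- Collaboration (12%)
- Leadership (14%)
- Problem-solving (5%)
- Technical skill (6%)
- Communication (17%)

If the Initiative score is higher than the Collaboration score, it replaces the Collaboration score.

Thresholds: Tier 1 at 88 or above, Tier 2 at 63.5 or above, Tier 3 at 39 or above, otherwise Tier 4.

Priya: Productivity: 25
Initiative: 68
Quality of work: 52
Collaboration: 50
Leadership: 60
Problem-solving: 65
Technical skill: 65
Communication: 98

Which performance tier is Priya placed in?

Initiative (68) > Collaboration (50), so Collaboration counts as 68.
Weighted total:
  Productivity 25 × 0.06 = 1.5
  Initiative 68 × 0.16 = 10.88
  Quality of work 52 × 0.24 = 12.48
  Collaboration 68 × 0.12 = 8.16
  Leadership 60 × 0.14 = 8.4
  Problem-solving 65 × 0.05 = 3.25
  Technical skill 65 × 0.06 = 3.9
  Communication 98 × 0.17 = 16.66
Sum = 65.23
65.23 is ≥ 63.5 and < 88 → Tier 2

Tier 2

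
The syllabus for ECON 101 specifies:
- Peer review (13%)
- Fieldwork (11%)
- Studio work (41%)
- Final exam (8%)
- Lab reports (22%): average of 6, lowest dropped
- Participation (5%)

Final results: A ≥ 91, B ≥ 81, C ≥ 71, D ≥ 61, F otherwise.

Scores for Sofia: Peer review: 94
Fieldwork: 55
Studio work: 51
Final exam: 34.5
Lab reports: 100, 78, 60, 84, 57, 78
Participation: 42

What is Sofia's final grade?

D

Lab reports: drop 57 → average of remaining 5 = 400/5 = 80
Weighted total:
  Peer review 94 × 0.13 = 12.22
  Fieldwork 55 × 0.11 = 6.05
  Studio work 51 × 0.41 = 20.91
  Final exam 34.5 × 0.08 = 2.76
  Lab reports 80 × 0.22 = 17.6
  Participation 42 × 0.05 = 2.1
Sum = 61.64
61.64 is ≥ 61 and < 71 → D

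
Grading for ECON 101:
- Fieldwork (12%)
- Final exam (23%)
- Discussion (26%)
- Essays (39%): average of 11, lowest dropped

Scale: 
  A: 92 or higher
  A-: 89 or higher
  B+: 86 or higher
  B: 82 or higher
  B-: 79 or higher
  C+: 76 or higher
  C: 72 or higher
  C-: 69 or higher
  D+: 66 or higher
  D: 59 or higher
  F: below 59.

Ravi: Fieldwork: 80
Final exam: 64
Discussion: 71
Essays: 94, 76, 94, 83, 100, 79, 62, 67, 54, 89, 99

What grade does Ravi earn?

Essays: drop 54 → average of remaining 10 = 843/10 = 84.3
Weighted total:
  Fieldwork 80 × 0.12 = 9.6
  Final exam 64 × 0.23 = 14.72
  Discussion 71 × 0.26 = 18.46
  Essays 84.3 × 0.39 = 32.877
Sum = 75.657
75.657 is ≥ 72 and < 76 → C

C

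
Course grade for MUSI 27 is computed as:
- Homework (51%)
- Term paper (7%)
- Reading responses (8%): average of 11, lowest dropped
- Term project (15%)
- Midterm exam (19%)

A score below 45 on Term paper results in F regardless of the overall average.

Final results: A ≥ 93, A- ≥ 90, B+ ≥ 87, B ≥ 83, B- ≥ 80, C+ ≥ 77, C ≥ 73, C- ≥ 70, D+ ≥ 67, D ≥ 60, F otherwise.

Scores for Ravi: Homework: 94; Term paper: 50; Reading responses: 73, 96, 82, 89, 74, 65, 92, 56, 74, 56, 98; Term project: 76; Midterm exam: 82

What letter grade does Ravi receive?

B

Reading responses: drop 56 → average of remaining 10 = 799/10 = 79.9
Term paper score 50 ≥ 45: minimum met.
Weighted total:
  Homework 94 × 0.51 = 47.94
  Term paper 50 × 0.07 = 3.5
  Reading responses 79.9 × 0.08 = 6.392
  Term project 76 × 0.15 = 11.4
  Midterm exam 82 × 0.19 = 15.58
Sum = 84.812
84.812 is ≥ 83 and < 87 → B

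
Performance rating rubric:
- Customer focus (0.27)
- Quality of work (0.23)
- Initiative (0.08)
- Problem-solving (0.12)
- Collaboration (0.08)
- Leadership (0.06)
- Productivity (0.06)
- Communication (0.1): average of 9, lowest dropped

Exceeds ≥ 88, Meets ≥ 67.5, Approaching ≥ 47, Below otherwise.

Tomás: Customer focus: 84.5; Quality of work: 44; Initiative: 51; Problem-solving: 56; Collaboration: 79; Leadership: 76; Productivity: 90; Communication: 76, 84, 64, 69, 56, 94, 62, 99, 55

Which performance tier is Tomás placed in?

Communication: drop 55 → average of remaining 8 = 604/8 = 75.5
Weighted total:
  Customer focus 84.5 × 0.27 = 22.815
  Quality of work 44 × 0.23 = 10.12
  Initiative 51 × 0.08 = 4.08
  Problem-solving 56 × 0.12 = 6.72
  Collaboration 79 × 0.08 = 6.32
  Leadership 76 × 0.06 = 4.56
  Productivity 90 × 0.06 = 5.4
  Communication 75.5 × 0.1 = 7.55
Sum = 67.565
67.565 is ≥ 67.5 and < 88 → Meets

Meets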